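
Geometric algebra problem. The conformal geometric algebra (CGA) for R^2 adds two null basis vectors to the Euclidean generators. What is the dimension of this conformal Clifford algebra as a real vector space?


The conformal model of R^2 uses Cl(3,1): the 2 Euclidean generators plus two extra orthogonal generators e+ (e+^2 = +1) and e- (e-^2 = -1), from which the null vectors e0, einf are built.
Number of generators m = 2 + 2 = 4.
dim Cl(p,q) = 2^m = 2^4 = 16


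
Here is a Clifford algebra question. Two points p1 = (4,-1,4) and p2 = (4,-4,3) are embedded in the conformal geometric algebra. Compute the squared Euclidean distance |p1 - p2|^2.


p1 - p2 = (0, 3, 1)
|p1 - p2|^2 = 0^2 + 3^2 + 1^2
= 0 + 9 + 1
= 10


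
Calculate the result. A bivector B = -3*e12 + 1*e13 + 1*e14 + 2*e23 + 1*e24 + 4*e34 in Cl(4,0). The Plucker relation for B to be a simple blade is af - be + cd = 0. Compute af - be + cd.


Plucker relation: af - be + cd
a*f = (-3)*4 = -12
b*e = 1*1 = 1
c*d = 1*2 = 2
af - be + cd = -12 - 1 + 2
= -11


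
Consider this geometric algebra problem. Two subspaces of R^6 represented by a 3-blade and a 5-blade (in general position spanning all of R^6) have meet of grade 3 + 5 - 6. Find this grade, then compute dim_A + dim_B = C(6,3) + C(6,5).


Meet grade = grade(A) + grade(B) - n
= 3 + 5 - 6 = 2
C(6,3) = 20
C(6,5) = 6
dim_A + dim_B = 20 + 6 = 26


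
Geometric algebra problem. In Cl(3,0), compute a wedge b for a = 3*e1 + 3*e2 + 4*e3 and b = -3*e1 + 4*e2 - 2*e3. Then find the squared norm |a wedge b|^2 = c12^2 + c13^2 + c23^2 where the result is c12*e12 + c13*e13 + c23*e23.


a wedge b = (a1*b2 - a2*b1)*e12 + (a1*b3 - a3*b1)*e13 + (a2*b3 - a3*b2)*e23
e12 coeff: 3*4 - 3*(-3) = 12 - (-9) = 21
e13 coeff: 3*(-2) - 4*(-3) = -6 - (-12) = 6
e23 coeff: 3*(-2) - 4*4 = -6 - 16 = -22
|a wedge b|^2 = 21^2 + 6^2 + (-22)^2
= 441 + 36 + 484
= 961


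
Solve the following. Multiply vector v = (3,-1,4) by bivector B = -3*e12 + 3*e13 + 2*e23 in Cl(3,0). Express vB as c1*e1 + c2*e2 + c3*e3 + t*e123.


vB has grade-1 (vector) and grade-3 (trivector) parts: vB = (v _| B) + (v ^ B).
Vector part <vB>_1:
  e1: -v2*b12 - v3*b13 = -(-1)*(-3) - (4)*(3) = -15
  e2: v1*b12 - v3*b23 = (3)*(-3) - (4)*(2) = -17
  e3: v1*b13 + v2*b23 = (3)*(3) + (-1)*(2) = 7
Trivector part <vB>_3:
  e123: v1*b23 - v2*b13 + v3*b12 = (3)*(2) - (-1)*(3) + (4)*(-3) = -3
vB = -15*e1 - 17*e2 + 7*e3 - 3*e123


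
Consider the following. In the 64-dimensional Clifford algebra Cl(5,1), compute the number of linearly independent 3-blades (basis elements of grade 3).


Number of grade-k basis blades in Cl(p,q) with n = p + q is C(n, k).
n = 5 + 1 = 6
C(6, 3) = 6! / (3! * 3!)
= 720 / (6 * 6)
= 20


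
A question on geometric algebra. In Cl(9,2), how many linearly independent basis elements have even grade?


Even subalgebra dimension = 2^(n-1)
n = 9 + 2 = 11
2^(11 - 1) = 2^10 = 1024
Verification: sum of C(11,k) for even k = 1 + 55 + 330 + 462 + 165 + 11 = 1024
Result = 1024


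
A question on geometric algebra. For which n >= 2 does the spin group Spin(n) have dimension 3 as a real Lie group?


dim Spin(n) = dim so(n) = n(n-1)/2.
Solve n(n-1)/2 = 3, i.e. n^2 - n - 6 = 0.
Discriminant = 1 + 8*3 = 25
n = (1 + sqrt(25))/2 = (1 + 5)/2 = 3


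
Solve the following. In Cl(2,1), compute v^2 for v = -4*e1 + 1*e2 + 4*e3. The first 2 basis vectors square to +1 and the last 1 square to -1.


v^2 = sum of c_i^2 * e_i^2
Positive signature terms (e_i^2 = +1): (-4)^2 + 1^2 = 17
Negative signature terms (e_j^2 = -1): 4^2 = 16
v^2 = 17 - 16 = 1


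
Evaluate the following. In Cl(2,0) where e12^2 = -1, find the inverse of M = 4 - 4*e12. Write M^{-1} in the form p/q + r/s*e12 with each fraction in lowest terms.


M = 4 - 4*e12, where e12^2 = -1.
Since M commutes with its reverse ~M = a - b*e12, M * ~M = a^2 - b^2*e12^2 = a^2 + b^2.
So M^{-1} = ~M / (a^2 + b^2) = (a - b*e12)/(a^2 + b^2).
a^2 + b^2 = 16 + 16 = 32
Scalar part = 4/32 = 1/8
Bivector coeff = 4/32 = 1/8
M^{-1} = 1/8 + 1/8*e12


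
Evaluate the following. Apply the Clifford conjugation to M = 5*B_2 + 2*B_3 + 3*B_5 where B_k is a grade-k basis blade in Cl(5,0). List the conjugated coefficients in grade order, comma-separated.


Clifford conjugate sign for grade k: (-1)^(k(k+1)/2)
Grade 2: (-1)^(2*3/2) = (-1)^3 = -1, coeff 5 -> -5
Grade 3: (-1)^(3*4/2) = (-1)^6 = 1, coeff 2 -> 2
Grade 5: (-1)^(5*6/2) = (-1)^15 = -1, coeff 3 -> -3
Conjugated coefficients: -5, 2, -3


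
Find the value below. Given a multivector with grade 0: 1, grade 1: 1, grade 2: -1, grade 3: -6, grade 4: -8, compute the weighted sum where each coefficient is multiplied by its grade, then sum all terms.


Grade-weighted sum = sum of grade_k * coefficient_k
0*1 = 0
1*1 = 1
2*(-1) = -2
3*(-6) = -18
4*(-8) = -32
Total = 0 + 1 + (-2) + (-18) + (-32) = -51


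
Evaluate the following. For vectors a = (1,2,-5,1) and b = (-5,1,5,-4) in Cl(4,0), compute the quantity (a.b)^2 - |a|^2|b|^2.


a . b = 1*(-5) + 2*1 + (-5)*5 + 1*(-4)
= -5 + 2 + (-25) + (-4) = -32
|a|^2 = 1^2 + 2^2 + (-5)^2 + 1^2 = 31
|b|^2 = (-5)^2 + 1^2 + 5^2 + (-4)^2 = 67
(a.b)^2 = (-32)^2 = 1024
|a|^2 * |b|^2 = 31 * 67 = 2077
Result = 1024 - 2077 = -1053


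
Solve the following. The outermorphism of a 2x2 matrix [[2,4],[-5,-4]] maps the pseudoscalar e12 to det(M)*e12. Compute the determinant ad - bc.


The outermorphism of a linear map f sends e1^e2 to f(e1)^f(e2).
f(e1) = 2*e1 - 5*e2
f(e2) = 4*e1 - 4*e2
f(e1) ^ f(e2) = (2*e1 - 5*e2) ^ (4*e1 - 4*e2)
= 2*(-4)*e12 + (-5)*4*e21
= (-8 - (-20))*e12
= 12*e12
Coefficient = 12


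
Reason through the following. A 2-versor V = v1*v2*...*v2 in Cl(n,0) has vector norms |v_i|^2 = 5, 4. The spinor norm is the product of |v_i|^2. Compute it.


Spinor norm N(V) = |v1|^2 * |v2|^2 * ... * |v2|^2
= 5 * 4
Running product: 5, 20
N(V) = 20


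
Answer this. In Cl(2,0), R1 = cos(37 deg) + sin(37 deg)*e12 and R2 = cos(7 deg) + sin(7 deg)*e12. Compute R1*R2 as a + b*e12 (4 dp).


Same-plane rotors commute and their half-angles add:
R1*R2 = cos(a1 + a2) + sin(a1 + a2)*e12.
a1 + a2 = 37 + 7 = 44 deg
cos(44 deg) = 0.7193
sin(44 deg) = 0.6947
R1*R2 = 0.7193 + 0.6947*e12


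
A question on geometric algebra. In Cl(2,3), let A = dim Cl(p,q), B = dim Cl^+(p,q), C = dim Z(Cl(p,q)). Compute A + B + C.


n = 2 + 3 = 5
Total dim = 2^5 = 32
Even subalgebra dim = 2^4 = 16
n is odd, so center dim = 2
Sum = 32 + 16 + 2 = 50


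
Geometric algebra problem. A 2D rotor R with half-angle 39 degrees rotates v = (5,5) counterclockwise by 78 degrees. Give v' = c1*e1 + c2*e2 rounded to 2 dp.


Rotor R = cos(39deg) - sin(39deg)*e12
Rotation angle theta = 2 * 39 = 78 degrees
v' = R*v*~R rotates v by theta.
cos(78deg) = 0.2079, sin(78deg) = 0.9781
v'_1 = 5*cos(78deg) - 5*sin(78deg)
= 5*0.2079 - 5*0.9781
= -3.85
v'_2 = 5*sin(78deg) + 5*cos(78deg)
= 5*0.9781 + 5*0.2079
= 5.93
v' = -3.85*e1 + 5.93*e2


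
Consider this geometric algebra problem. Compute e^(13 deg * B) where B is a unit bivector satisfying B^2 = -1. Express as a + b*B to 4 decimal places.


For a unit bivector B with B^2 = -1, the exponential series gives
e^(theta*B) = cos(theta) + sin(theta)*B (the GA analogue of Euler's formula).
theta = 13 degrees = 0.226893 rad
cos(13 deg) = 0.9744
sin(13 deg) = 0.2250
exp(theta*B) = 0.9744 + 0.2250*B


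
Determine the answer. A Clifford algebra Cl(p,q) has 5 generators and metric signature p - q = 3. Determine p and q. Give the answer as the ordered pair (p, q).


We need p + q = 5 and p - q = 3.
Adding: 2p = 5 + 3 = 8, so p = 4.
Then q = 5 - 4 = 1.
(p, q) = (4, 1)


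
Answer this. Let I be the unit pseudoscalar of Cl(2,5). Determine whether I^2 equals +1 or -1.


The pseudoscalar I = e1...e_n (product of all n generators) of Cl(p,q) satisfies I^2 = (-1)^(q + n(n-1)/2).
p = 2, q = 5, n = p + q = 7
n(n-1)/2 = 7 * 6 / 2 = 21
Exponent = q + n(n-1)/2 = 5 + 21 = 26
I^2 = (-1)^26 = +1


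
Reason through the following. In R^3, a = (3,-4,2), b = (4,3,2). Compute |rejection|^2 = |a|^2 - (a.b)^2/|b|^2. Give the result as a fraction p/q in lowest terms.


|a|^2 = 3^2 + (-4)^2 + 2^2 = 29
|b|^2 = 4^2 + 3^2 + 2^2 = 29
a . b = 3*4 + (-4)*3 + 2*2 = 4
(a.b)^2 = 4^2 = 16
|rej|^2 = 29 - 16/29
= (841 - 16)/29
= 825/29
In lowest terms: 825/29


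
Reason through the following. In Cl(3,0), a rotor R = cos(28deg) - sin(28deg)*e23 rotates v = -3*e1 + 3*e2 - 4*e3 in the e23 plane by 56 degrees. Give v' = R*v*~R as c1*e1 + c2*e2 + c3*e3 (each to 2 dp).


Rotor R = cos(28deg) - sin(28deg)*e23
Rotation angle theta = 2 * 28 = 56 degrees in the e23 plane (e2 -> e3).
The component perpendicular to the plane (e1) is invariant: v'_1 = v1 = -3.00
cos(56deg) = 0.5592, sin(56deg) = 0.8290
v'_2 = v2*cos(theta) - v3*sin(theta) = 3*0.5592 - (-4)*0.8290 = 4.99
v'_3 = v2*sin(theta) + v3*cos(theta) = 3*0.8290 + (-4)*0.5592 = 0.25
v' = -3.00*e1 + 4.99*e2 + 0.25*e3


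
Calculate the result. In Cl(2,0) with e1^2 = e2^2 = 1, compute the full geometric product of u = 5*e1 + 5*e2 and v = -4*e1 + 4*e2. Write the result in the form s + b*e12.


Expand: (5*e1 + 5*e2)(-4*e1 + 4*e2)
= 5*(-4)*e1e1 + 5*4*e1e2 + 5*(-4)*e2e1 + 5*4*e2e2
Using e1^2 = e2^2 = 1, e2e1 = -e1e2:
Scalar part s = 5*(-4) + 5*4 = -20 + 20 = 0
Bivector part b = 5*4 - 5*(-4) = 20 - (-20) = 40
uv = 0 + 40*e12


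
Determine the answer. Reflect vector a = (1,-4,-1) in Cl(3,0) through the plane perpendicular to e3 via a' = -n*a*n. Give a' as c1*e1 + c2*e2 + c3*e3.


Reflection formula: a' = -n*a*n, with n = e3 (unit vector, n^2 = 1).
For reflection through hyperplane perp to e3:
The component along e3 flips sign, others stay.
a = (1, -4, -1)
a' = (1, -4, 1)
a' = 1*e1 - 4*e2 + 1*e3


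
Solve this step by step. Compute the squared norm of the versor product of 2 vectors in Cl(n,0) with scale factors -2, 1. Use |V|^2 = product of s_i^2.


Each vector v_i has |v_i|^2 = s_i^2
Squared scales: (-2)^2 = 4, 1^2 = 1
|V|^2 = 4 * 1
= 4


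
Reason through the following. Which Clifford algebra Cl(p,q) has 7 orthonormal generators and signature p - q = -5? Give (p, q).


We need p + q = 7 and p - q = -5.
Adding: 2p = 7 + (-5) = 2, so p = 1.
Then q = 7 - 1 = 6.
(p, q) = (1, 6)


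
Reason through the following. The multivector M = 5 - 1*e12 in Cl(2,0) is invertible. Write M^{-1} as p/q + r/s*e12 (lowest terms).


M = 5 - 1*e12, where e12^2 = -1.
Since M commutes with its reverse ~M = a - b*e12, M * ~M = a^2 - b^2*e12^2 = a^2 + b^2.
So M^{-1} = ~M / (a^2 + b^2) = (a - b*e12)/(a^2 + b^2).
a^2 + b^2 = 25 + 1 = 26
Scalar part = 5/26 = 5/26
Bivector coeff = 1/26 = 1/26
M^{-1} = 5/26 + 1/26*e12


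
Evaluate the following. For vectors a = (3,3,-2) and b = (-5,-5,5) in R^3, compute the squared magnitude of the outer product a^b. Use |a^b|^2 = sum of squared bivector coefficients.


a wedge b = (a1*b2 - a2*b1)*e12 + (a1*b3 - a3*b1)*e13 + (a2*b3 - a3*b2)*e23
e12 coeff: 3*(-5) - 3*(-5) = -15 - (-15) = 0
e13 coeff: 3*5 - (-2)*(-5) = 15 - 10 = 5
e23 coeff: 3*5 - (-2)*(-5) = 15 - 10 = 5
|a wedge b|^2 = 0^2 + 5^2 + 5^2
= 0 + 25 + 25
= 50


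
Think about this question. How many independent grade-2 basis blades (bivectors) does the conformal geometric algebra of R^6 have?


The conformal model of R^6 uses Cl(7,1) with m = 6 + 2 = 8 generators.
Number of grade-2 blades = C(m, 2) = C(8, 2)
= 8*7/2 = 28


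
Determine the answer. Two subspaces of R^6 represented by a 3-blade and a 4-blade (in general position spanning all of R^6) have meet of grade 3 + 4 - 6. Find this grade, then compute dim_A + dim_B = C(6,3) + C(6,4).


Meet grade = grade(A) + grade(B) - n
= 3 + 4 - 6 = 1
C(6,3) = 20
C(6,4) = 15
dim_A + dim_B = 20 + 15 = 35


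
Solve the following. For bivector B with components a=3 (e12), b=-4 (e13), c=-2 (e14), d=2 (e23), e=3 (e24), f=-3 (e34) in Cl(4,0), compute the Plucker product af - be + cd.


Plucker relation: af - be + cd
a*f = 3*(-3) = -9
b*e = (-4)*3 = -12
c*d = (-2)*2 = -4
af - be + cd = -9 - (-12) + (-4)
= -1


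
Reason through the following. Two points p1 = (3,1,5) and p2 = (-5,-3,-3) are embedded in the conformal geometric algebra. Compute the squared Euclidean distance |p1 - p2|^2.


p1 - p2 = (8, 4, 8)
|p1 - p2|^2 = 8^2 + 4^2 + 8^2
= 64 + 16 + 64
= 144


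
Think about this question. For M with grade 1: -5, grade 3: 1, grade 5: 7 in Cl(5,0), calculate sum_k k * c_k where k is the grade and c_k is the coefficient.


Grade-weighted sum = sum of grade_k * coefficient_k
1*(-5) = -5
3*1 = 3
5*7 = 35
Total = -5 + 3 + 35 = 33


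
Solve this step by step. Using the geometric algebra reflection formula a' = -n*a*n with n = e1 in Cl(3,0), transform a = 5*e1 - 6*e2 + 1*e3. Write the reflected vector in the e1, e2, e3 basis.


Reflection formula: a' = -n*a*n, with n = e1 (unit vector, n^2 = 1).
For reflection through hyperplane perp to e1:
The component along e1 flips sign, others stay.
a = (5, -6, 1)
a' = (-5, -6, 1)
a' = -5*e1 - 6*e2 + 1*e3


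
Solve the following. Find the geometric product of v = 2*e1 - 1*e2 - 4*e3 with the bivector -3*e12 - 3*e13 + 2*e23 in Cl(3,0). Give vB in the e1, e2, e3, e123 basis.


vB has grade-1 (vector) and grade-3 (trivector) parts: vB = (v _| B) + (v ^ B).
Vector part <vB>_1:
  e1: -v2*b12 - v3*b13 = -(-1)*(-3) - (-4)*(-3) = -15
  e2: v1*b12 - v3*b23 = (2)*(-3) - (-4)*(2) = 2
  e3: v1*b13 + v2*b23 = (2)*(-3) + (-1)*(2) = -8
Trivector part <vB>_3:
  e123: v1*b23 - v2*b13 + v3*b12 = (2)*(2) - (-1)*(-3) + (-4)*(-3) = 13
vB = -15*e1 + 2*e2 - 8*e3 + 13*e123


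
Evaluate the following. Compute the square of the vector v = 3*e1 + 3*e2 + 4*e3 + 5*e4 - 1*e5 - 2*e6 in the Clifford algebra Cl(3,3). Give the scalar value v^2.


v^2 = sum of c_i^2 * e_i^2
Positive signature terms (e_i^2 = +1): 3^2 + 3^2 + 4^2 = 34
Negative signature terms (e_j^2 = -1): 5^2 + (-1)^2 + (-2)^2 = 30
v^2 = 34 - 30 = 4


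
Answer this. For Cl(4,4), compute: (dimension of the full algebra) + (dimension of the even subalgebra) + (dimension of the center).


n = 4 + 4 = 8
Total dim = 2^8 = 256
Even subalgebra dim = 2^7 = 128
n is even, so center dim = 1
Sum = 256 + 128 + 1 = 385


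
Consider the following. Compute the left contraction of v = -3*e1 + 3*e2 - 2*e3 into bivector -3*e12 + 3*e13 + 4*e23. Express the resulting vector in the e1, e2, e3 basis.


Left contraction v _| B = <vB>_1 (grade-1 part of the geometric product vB).
Using e1_|e12 = e2, e2_|e12 = -e1, e1_|e13 = e3, e3_|e13 = -e1, e2_|e23 = e3, e3_|e23 = -e2:
e1 coeff: -v2*b12 - v3*b13 = -(3)*(-3) - (-2)*(3) = 15
e2 coeff: v1*b12 - v3*b23 = (-3)*(-3) - (-2)*(4) = 17
e3 coeff: v1*b13 + v2*b23 = (-3)*(3) + (3)*(4) = 3
v _| B = 15*e1 + 17*e2 + 3*e3


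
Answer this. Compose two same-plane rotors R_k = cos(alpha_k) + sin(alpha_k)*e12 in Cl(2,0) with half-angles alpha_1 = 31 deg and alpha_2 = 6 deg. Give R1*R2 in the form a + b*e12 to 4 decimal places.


Same-plane rotors commute and their half-angles add:
R1*R2 = cos(a1 + a2) + sin(a1 + a2)*e12.
a1 + a2 = 31 + 6 = 37 deg
cos(37 deg) = 0.7986
sin(37 deg) = 0.6018
R1*R2 = 0.7986 + 0.6018*e12


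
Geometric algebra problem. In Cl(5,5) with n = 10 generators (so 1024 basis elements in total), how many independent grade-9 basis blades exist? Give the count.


Number of grade-k basis blades in Cl(p,q) with n = p + q is C(n, k).
n = 5 + 5 = 10
C(10, 9) = 10! / (9! * 1!)
= 3628800 / (362880 * 1)
= 10


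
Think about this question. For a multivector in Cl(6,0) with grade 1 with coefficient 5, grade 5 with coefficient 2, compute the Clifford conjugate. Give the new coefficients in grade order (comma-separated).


Clifford conjugate sign for grade k: (-1)^(k(k+1)/2)
Grade 1: (-1)^(1*2/2) = (-1)^1 = -1, coeff 5 -> -5
Grade 5: (-1)^(5*6/2) = (-1)^15 = -1, coeff 2 -> -2
Conjugated coefficients: -5, -2


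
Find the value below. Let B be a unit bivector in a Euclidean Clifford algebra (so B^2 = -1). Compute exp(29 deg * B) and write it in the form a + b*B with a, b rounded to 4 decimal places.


For a unit bivector B with B^2 = -1, the exponential series gives
e^(theta*B) = cos(theta) + sin(theta)*B (the GA analogue of Euler's formula).
theta = 29 degrees = 0.506145 rad
cos(29 deg) = 0.8746
sin(29 deg) = 0.4848
exp(theta*B) = 0.8746 + 0.4848*B


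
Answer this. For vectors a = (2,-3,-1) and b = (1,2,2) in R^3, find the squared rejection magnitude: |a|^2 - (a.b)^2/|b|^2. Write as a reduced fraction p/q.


|a|^2 = 2^2 + (-3)^2 + (-1)^2 = 14
|b|^2 = 1^2 + 2^2 + 2^2 = 9
a . b = 2*1 + (-3)*2 + (-1)*2 = -6
(a.b)^2 = (-6)^2 = 36
|rej|^2 = 14 - 36/9
= (126 - 36)/9
= 90/9
In lowest terms: 10/1


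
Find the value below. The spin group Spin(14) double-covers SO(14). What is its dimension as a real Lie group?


Spin(n) double-covers SO(n); both have Lie algebra so(n) of dimension n(n-1)/2.
n = 14
n(n-1) = 14 * 13 = 182
dim Spin(14) = 182/2 = 91


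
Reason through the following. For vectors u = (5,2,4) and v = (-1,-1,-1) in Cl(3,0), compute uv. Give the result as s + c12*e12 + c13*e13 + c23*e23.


In Cl(3,0): e_i^2 = 1, e_ie_j = -e_je_i for i != j.
Scalar part = u . v = 5*(-1) + 2*(-1) + 4*(-1)
= -5 + (-2) + (-4) = -11
e12 coeff = 5*(-1) - 2*(-1) = -5 - (-2) = -3
e13 coeff = 5*(-1) - 4*(-1) = -5 - (-4) = -1
e23 coeff = 2*(-1) - 4*(-1) = -2 - (-4) = 2
uv = -11 - 3*e12 - 1*e13 + 2*e23


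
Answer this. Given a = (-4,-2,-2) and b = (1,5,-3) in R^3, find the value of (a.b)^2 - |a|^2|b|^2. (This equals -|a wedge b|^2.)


a . b = (-4)*1 + (-2)*5 + (-2)*(-3)
= -4 + (-10) + 6 = -8
|a|^2 = (-4)^2 + (-2)^2 + (-2)^2 = 24
|b|^2 = 1^2 + 5^2 + (-3)^2 = 35
(a.b)^2 = (-8)^2 = 64
|a|^2 * |b|^2 = 24 * 35 = 840
Result = 64 - 840 = -776


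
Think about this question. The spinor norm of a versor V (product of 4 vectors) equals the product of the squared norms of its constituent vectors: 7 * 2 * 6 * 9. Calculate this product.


Spinor norm N(V) = |v1|^2 * |v2|^2 * ... * |v4|^2
= 7 * 2 * 6 * 9
Running product: 7, 14, 84, 756
N(V) = 756


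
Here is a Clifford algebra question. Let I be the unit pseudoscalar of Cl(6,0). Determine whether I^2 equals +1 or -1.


The pseudoscalar I = e1...e_n (product of all n generators) of Cl(p,q) satisfies I^2 = (-1)^(q + n(n-1)/2).
p = 6, q = 0, n = p + q = 6
n(n-1)/2 = 6 * 5 / 2 = 15
Exponent = q + n(n-1)/2 = 0 + 15 = 15
I^2 = (-1)^15 = -1


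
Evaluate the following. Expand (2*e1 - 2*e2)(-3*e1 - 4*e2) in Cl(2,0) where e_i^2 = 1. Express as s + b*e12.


Expand: (2*e1 - 2*e2)(-3*e1 - 4*e2)
= 2*(-3)*e1e1 + 2*(-4)*e1e2 + (-2)*(-3)*e2e1 + (-2)*(-4)*e2e2
Using e1^2 = e2^2 = 1, e2e1 = -e1e2:
Scalar part s = 2*(-3) + (-2)*(-4) = -6 + 8 = 2
Bivector part b = 2*(-4) - (-2)*(-3) = -8 - 6 = -14
uv = 2 - 14*e12


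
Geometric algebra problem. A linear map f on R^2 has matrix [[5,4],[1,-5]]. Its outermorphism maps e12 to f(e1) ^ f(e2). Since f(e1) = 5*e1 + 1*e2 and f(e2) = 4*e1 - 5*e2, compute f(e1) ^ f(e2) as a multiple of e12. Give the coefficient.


The outermorphism of a linear map f sends e1^e2 to f(e1)^f(e2).
f(e1) = 5*e1 + 1*e2
f(e2) = 4*e1 - 5*e2
f(e1) ^ f(e2) = (5*e1 + 1*e2) ^ (4*e1 - 5*e2)
= 5*(-5)*e12 + 1*4*e21
= (-25 - 4)*e12
= -29*e12
Coefficient = -29


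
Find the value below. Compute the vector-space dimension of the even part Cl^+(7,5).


Even subalgebra dimension = 2^(n-1)
n = 7 + 5 = 12
2^(12 - 1) = 2^11 = 2048
Verification: sum of C(12,k) for even k = 1 + 66 + 495 + 924 + 495 + 66 + 1 = 2048
Result = 2048


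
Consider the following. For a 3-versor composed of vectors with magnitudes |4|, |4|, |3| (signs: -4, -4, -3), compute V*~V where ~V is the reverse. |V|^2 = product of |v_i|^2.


Each vector v_i has |v_i|^2 = s_i^2
Squared scales: (-4)^2 = 16, (-4)^2 = 16, (-3)^2 = 9
|V|^2 = 16 * 16 * 9
= 2304


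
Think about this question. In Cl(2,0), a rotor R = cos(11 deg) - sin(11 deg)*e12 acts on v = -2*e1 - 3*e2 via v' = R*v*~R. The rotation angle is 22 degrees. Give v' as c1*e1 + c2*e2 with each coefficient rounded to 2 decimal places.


Rotor R = cos(11deg) - sin(11deg)*e12
Rotation angle theta = 2 * 11 = 22 degrees
v' = R*v*~R rotates v by theta.
cos(22deg) = 0.9272, sin(22deg) = 0.3746
v'_1 = -2*cos(22deg) - (-3)*sin(22deg)
= -2*0.9272 - (-3)*0.3746
= -0.73
v'_2 = -2*sin(22deg) + (-3)*cos(22deg)
= -2*0.3746 + (-3)*0.9272
= -3.53
v' = -0.73*e1 - 3.53*e2


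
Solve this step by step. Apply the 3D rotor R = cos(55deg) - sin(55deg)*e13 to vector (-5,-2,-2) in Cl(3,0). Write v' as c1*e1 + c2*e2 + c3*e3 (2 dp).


Rotor R = cos(55deg) - sin(55deg)*e13
Rotation angle theta = 2 * 55 = 110 degrees in the e13 plane (e1 -> e3).
The component perpendicular to the plane (e2) is invariant: v'_2 = v2 = -2.00
cos(110deg) = -0.3420, sin(110deg) = 0.9397
v'_1 = v1*cos(theta) - v3*sin(theta) = -5*(-0.3420) - (-2)*0.9397 = 3.59
v'_3 = v1*sin(theta) + v3*cos(theta) = -5*0.9397 + (-2)*(-0.3420) = -4.01
v' = 3.59*e1 - 2.00*e2 - 4.01*e3


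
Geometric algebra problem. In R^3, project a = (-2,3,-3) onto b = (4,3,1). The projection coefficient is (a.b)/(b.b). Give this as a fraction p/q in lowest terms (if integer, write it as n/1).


Projection coefficient = (a . b) / (b . b)
a . b = (-2)*4 + 3*3 + (-3)*1
= -8 + 9 + (-3) = -2
b . b = 4^2 + 3^2 + 1^2
= 16 + 9 + 1 = 26
Coefficient = -2/26
In lowest terms: -1/13


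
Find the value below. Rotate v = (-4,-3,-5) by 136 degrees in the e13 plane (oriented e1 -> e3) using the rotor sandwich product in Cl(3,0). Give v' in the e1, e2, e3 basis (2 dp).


Rotor R = cos(68deg) - sin(68deg)*e13
Rotation angle theta = 2 * 68 = 136 degrees in the e13 plane (e1 -> e3).
The component perpendicular to the plane (e2) is invariant: v'_2 = v2 = -3.00
cos(136deg) = -0.7193, sin(136deg) = 0.6947
v'_1 = v1*cos(theta) - v3*sin(theta) = -4*(-0.7193) - (-5)*0.6947 = 6.35
v'_3 = v1*sin(theta) + v3*cos(theta) = -4*0.6947 + (-5)*(-0.7193) = 0.82
v' = 6.35*e1 - 3.00*e2 + 0.82*e3


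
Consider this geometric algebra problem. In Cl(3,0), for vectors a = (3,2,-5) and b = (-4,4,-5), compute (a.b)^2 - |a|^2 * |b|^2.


a . b = 3*(-4) + 2*4 + (-5)*(-5)
= -12 + 8 + 25 = 21
|a|^2 = 3^2 + 2^2 + (-5)^2 = 38
|b|^2 = (-4)^2 + 4^2 + (-5)^2 = 57
(a.b)^2 = 21^2 = 441
|a|^2 * |b|^2 = 38 * 57 = 2166
Result = 441 - 2166 = -1725


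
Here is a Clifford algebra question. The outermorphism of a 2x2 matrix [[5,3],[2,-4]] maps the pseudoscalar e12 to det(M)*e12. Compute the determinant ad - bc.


The outermorphism of a linear map f sends e1^e2 to f(e1)^f(e2).
f(e1) = 5*e1 + 2*e2
f(e2) = 3*e1 - 4*e2
f(e1) ^ f(e2) = (5*e1 + 2*e2) ^ (3*e1 - 4*e2)
= 5*(-4)*e12 + 2*3*e21
= (-20 - 6)*e12
= -26*e12
Coefficient = -26


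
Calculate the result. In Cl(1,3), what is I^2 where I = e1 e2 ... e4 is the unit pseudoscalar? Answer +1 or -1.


The pseudoscalar I = e1...e_n (product of all n generators) of Cl(p,q) satisfies I^2 = (-1)^(q + n(n-1)/2).
p = 1, q = 3, n = p + q = 4
n(n-1)/2 = 4 * 3 / 2 = 6
Exponent = q + n(n-1)/2 = 3 + 6 = 9
I^2 = (-1)^9 = -1


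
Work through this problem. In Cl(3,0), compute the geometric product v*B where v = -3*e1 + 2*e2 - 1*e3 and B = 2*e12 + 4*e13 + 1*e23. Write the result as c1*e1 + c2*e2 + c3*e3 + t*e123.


vB has grade-1 (vector) and grade-3 (trivector) parts: vB = (v _| B) + (v ^ B).
Vector part <vB>_1:
  e1: -v2*b12 - v3*b13 = -(2)*(2) - (-1)*(4) = 0
  e2: v1*b12 - v3*b23 = (-3)*(2) - (-1)*(1) = -5
  e3: v1*b13 + v2*b23 = (-3)*(4) + (2)*(1) = -10
Trivector part <vB>_3:
  e123: v1*b23 - v2*b13 + v3*b12 = (-3)*(1) - (2)*(4) + (-1)*(2) = -13
vB = 0*e1 - 5*e2 - 10*e3 - 13*e123


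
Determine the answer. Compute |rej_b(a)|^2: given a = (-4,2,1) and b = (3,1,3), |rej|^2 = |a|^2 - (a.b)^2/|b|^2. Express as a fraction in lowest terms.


|a|^2 = (-4)^2 + 2^2 + 1^2 = 21
|b|^2 = 3^2 + 1^2 + 3^2 = 19
a . b = (-4)*3 + 2*1 + 1*3 = -7
(a.b)^2 = (-7)^2 = 49
|rej|^2 = 21 - 49/19
= (399 - 49)/19
= 350/19
In lowest terms: 350/19


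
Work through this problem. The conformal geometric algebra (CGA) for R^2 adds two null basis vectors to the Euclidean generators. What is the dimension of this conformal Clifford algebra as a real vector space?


The conformal model of R^2 uses Cl(3,1): the 2 Euclidean generators plus two extra orthogonal generators e+ (e+^2 = +1) and e- (e-^2 = -1), from which the null vectors e0, einf are built.
Number of generators m = 2 + 2 = 4.
dim Cl(p,q) = 2^m = 2^4 = 16


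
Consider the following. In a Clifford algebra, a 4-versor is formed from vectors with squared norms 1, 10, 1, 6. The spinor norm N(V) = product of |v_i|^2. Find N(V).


Spinor norm N(V) = |v1|^2 * |v2|^2 * ... * |v4|^2
= 1 * 10 * 1 * 6
Running product: 1, 10, 10, 60
N(V) = 60


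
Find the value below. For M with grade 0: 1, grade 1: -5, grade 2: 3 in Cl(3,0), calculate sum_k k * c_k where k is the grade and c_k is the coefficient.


Grade-weighted sum = sum of grade_k * coefficient_k
0*1 = 0
1*(-5) = -5
2*3 = 6
Total = 0 + (-5) + 6 = 1


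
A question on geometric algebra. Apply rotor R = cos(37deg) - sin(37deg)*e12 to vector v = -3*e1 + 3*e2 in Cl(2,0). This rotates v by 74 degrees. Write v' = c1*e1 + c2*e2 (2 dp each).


Rotor R = cos(37deg) - sin(37deg)*e12
Rotation angle theta = 2 * 37 = 74 degrees
v' = R*v*~R rotates v by theta.
cos(74deg) = 0.2756, sin(74deg) = 0.9613
v'_1 = -3*cos(74deg) - 3*sin(74deg)
= -3*0.2756 - 3*0.9613
= -3.71
v'_2 = -3*sin(74deg) + 3*cos(74deg)
= -3*0.9613 + 3*0.2756
= -2.06
v' = -3.71*e1 - 2.06*e2


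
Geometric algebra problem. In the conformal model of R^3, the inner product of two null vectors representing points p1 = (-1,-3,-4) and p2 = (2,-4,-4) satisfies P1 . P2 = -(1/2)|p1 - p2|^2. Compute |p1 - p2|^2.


p1 - p2 = (-3, 1, 0)
|p1 - p2|^2 = (-3)^2 + 1^2 + 0^2
= 9 + 1 + 0
= 10


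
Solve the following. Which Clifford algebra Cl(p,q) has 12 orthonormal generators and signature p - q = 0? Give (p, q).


We need p + q = 12 and p - q = 0.
Adding: 2p = 12 + 0 = 12, so p = 6.
Then q = 12 - 6 = 6.
(p, q) = (6, 6)


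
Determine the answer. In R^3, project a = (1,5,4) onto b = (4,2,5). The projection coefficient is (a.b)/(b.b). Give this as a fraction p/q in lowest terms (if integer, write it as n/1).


Projection coefficient = (a . b) / (b . b)
a . b = 1*4 + 5*2 + 4*5
= 4 + 10 + 20 = 34
b . b = 4^2 + 2^2 + 5^2
= 16 + 4 + 25 = 45
Coefficient = 34/45
In lowest terms: 34/45


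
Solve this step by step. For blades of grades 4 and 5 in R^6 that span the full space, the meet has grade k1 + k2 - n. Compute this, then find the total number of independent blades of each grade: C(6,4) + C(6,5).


Meet grade = grade(A) + grade(B) - n
= 4 + 5 - 6 = 3
C(6,4) = 15
C(6,5) = 6
dim_A + dim_B = 15 + 6 = 21


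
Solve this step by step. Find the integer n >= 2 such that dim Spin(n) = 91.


dim Spin(n) = dim so(n) = n(n-1)/2.
Solve n(n-1)/2 = 91, i.e. n^2 - n - 182 = 0.
Discriminant = 1 + 8*91 = 729
n = (1 + sqrt(729))/2 = (1 + 27)/2 = 14


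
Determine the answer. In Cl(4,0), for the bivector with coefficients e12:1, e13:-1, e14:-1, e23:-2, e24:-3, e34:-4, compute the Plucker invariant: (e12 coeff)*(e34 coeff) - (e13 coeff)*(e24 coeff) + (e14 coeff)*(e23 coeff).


Plucker relation: af - be + cd
a*f = 1*(-4) = -4
b*e = (-1)*(-3) = 3
c*d = (-1)*(-2) = 2
af - be + cd = -4 - 3 + 2
= -5


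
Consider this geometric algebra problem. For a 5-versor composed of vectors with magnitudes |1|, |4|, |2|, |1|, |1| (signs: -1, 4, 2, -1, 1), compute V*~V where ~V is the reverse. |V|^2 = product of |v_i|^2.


Each vector v_i has |v_i|^2 = s_i^2
Squared scales: (-1)^2 = 1, 4^2 = 16, 2^2 = 4, (-1)^2 = 1, 1^2 = 1
|V|^2 = 1 * 16 * 4 * 1 * 1
= 64


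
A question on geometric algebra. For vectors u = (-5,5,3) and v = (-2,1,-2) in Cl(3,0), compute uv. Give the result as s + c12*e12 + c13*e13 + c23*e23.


In Cl(3,0): e_i^2 = 1, e_ie_j = -e_je_i for i != j.
Scalar part = u . v = (-5)*(-2) + 5*1 + 3*(-2)
= 10 + 5 + (-6) = 9
e12 coeff = (-5)*1 - 5*(-2) = -5 - (-10) = 5
e13 coeff = (-5)*(-2) - 3*(-2) = 10 - (-6) = 16
e23 coeff = 5*(-2) - 3*1 = -10 - 3 = -13
uv = 9 + 5*e12 + 16*e13 - 13*e23


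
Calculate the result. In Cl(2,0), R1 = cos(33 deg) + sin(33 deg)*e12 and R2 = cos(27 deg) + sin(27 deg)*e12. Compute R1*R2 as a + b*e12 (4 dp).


Same-plane rotors commute and their half-angles add:
R1*R2 = cos(a1 + a2) + sin(a1 + a2)*e12.
a1 + a2 = 33 + 27 = 60 deg
cos(60 deg) = 0.5000
sin(60 deg) = 0.8660
R1*R2 = 0.5000 + 0.8660*e12


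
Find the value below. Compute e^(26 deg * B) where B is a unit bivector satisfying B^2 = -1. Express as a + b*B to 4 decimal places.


For a unit bivector B with B^2 = -1, the exponential series gives
e^(theta*B) = cos(theta) + sin(theta)*B (the GA analogue of Euler's formula).
theta = 26 degrees = 0.453786 rad
cos(26 deg) = 0.8988
sin(26 deg) = 0.4384
exp(theta*B) = 0.8988 + 0.4384*B


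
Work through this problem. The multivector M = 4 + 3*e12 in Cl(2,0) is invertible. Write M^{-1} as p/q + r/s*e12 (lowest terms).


M = 4 + 3*e12, where e12^2 = -1.
Since M commutes with its reverse ~M = a - b*e12, M * ~M = a^2 - b^2*e12^2 = a^2 + b^2.
So M^{-1} = ~M / (a^2 + b^2) = (a - b*e12)/(a^2 + b^2).
a^2 + b^2 = 16 + 9 = 25
Scalar part = 4/25 = 4/25
Bivector coeff = -3/25 = -3/25
M^{-1} = 4/25 - 3/25*e12


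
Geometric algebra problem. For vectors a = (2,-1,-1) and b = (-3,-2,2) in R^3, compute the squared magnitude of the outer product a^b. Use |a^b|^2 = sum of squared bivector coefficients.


a wedge b = (a1*b2 - a2*b1)*e12 + (a1*b3 - a3*b1)*e13 + (a2*b3 - a3*b2)*e23
e12 coeff: 2*(-2) - (-1)*(-3) = -4 - 3 = -7
e13 coeff: 2*2 - (-1)*(-3) = 4 - 3 = 1
e23 coeff: (-1)*2 - (-1)*(-2) = -2 - 2 = -4
|a wedge b|^2 = (-7)^2 + 1^2 + (-4)^2
= 49 + 1 + 16
= 66


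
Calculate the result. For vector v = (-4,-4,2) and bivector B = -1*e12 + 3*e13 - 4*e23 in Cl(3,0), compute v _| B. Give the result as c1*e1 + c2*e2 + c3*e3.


Left contraction v _| B = <vB>_1 (grade-1 part of the geometric product vB).
Using e1_|e12 = e2, e2_|e12 = -e1, e1_|e13 = e3, e3_|e13 = -e1, e2_|e23 = e3, e3_|e23 = -e2:
e1 coeff: -v2*b12 - v3*b13 = -(-4)*(-1) - (2)*(3) = -10
e2 coeff: v1*b12 - v3*b23 = (-4)*(-1) - (2)*(-4) = 12
e3 coeff: v1*b13 + v2*b23 = (-4)*(3) + (-4)*(-4) = 4
v _| B = -10*e1 + 12*e2 + 4*e3


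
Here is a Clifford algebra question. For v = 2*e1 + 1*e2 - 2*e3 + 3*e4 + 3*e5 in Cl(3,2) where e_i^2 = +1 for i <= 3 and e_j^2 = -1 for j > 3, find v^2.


v^2 = sum of c_i^2 * e_i^2
Positive signature terms (e_i^2 = +1): 2^2 + 1^2 + (-2)^2 = 9
Negative signature terms (e_j^2 = -1): 3^2 + 3^2 = 18
v^2 = 9 - 18 = -9


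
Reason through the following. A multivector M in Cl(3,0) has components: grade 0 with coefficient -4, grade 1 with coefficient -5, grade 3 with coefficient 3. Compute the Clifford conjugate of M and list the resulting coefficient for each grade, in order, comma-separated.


Clifford conjugate sign for grade k: (-1)^(k(k+1)/2)
Grade 0: (-1)^(0*1/2) = (-1)^0 = 1, coeff -4 -> -4
Grade 1: (-1)^(1*2/2) = (-1)^1 = -1, coeff -5 -> 5
Grade 3: (-1)^(3*4/2) = (-1)^6 = 1, coeff 3 -> 3
Conjugated coefficients: -4, 5, 3


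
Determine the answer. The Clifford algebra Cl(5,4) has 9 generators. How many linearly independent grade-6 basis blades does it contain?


Number of grade-k basis blades in Cl(p,q) with n = p + q is C(n, k).
n = 5 + 4 = 9
C(9, 6) = 9! / (6! * 3!)
= 362880 / (720 * 6)
= 84


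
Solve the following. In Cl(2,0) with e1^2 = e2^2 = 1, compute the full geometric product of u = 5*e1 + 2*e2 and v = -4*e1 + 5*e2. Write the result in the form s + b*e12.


Expand: (5*e1 + 2*e2)(-4*e1 + 5*e2)
= 5*(-4)*e1e1 + 5*5*e1e2 + 2*(-4)*e2e1 + 2*5*e2e2
Using e1^2 = e2^2 = 1, e2e1 = -e1e2:
Scalar part s = 5*(-4) + 2*5 = -20 + 10 = -10
Bivector part b = 5*5 - 2*(-4) = 25 - (-8) = 33
uv = -10 + 33*e12


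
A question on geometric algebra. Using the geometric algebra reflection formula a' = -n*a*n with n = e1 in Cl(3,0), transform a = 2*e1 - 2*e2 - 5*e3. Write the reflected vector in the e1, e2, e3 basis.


Reflection formula: a' = -n*a*n, with n = e1 (unit vector, n^2 = 1).
For reflection through hyperplane perp to e1:
The component along e1 flips sign, others stay.
a = (2, -2, -5)
a' = (-2, -2, -5)
a' = -2*e1 - 2*e2 - 5*e3


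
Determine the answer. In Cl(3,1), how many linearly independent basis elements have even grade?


Even subalgebra dimension = 2^(n-1)
n = 3 + 1 = 4
2^(4 - 1) = 2^3 = 8
Verification: sum of C(4,k) for even k = 1 + 6 + 1 = 8
Result = 8


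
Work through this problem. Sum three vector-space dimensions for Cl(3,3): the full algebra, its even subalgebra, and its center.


n = 3 + 3 = 6
Total dim = 2^6 = 64
Even subalgebra dim = 2^5 = 32
n is even, so center dim = 1
Sum = 64 + 32 + 1 = 97


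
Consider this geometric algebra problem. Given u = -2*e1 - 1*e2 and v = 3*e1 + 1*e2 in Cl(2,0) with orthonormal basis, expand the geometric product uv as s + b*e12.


Expand: (-2*e1 - 1*e2)(3*e1 + 1*e2)
= (-2)*3*e1e1 + (-2)*1*e1e2 + (-1)*3*e2e1 + (-1)*1*e2e2
Using e1^2 = e2^2 = 1, e2e1 = -e1e2:
Scalar part s = (-2)*3 + (-1)*1 = -6 + (-1) = -7
Bivector part b = (-2)*1 - (-1)*3 = -2 - (-3) = 1
uv = -7 + 1*e12


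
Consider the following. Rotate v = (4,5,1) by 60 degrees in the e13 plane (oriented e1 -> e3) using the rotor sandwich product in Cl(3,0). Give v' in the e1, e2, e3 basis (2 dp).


Rotor R = cos(30deg) - sin(30deg)*e13
Rotation angle theta = 2 * 30 = 60 degrees in the e13 plane (e1 -> e3).
The component perpendicular to the plane (e2) is invariant: v'_2 = v2 = 5.00
cos(60deg) = 0.5000, sin(60deg) = 0.8660
v'_1 = v1*cos(theta) - v3*sin(theta) = 4*0.5000 - 1*0.8660 = 1.13
v'_3 = v1*sin(theta) + v3*cos(theta) = 4*0.8660 + 1*0.5000 = 3.96
v' = 1.13*e1 + 5.00*e2 + 3.96*e3


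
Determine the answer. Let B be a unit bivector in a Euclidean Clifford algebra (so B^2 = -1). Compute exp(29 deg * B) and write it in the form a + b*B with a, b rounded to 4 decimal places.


For a unit bivector B with B^2 = -1, the exponential series gives
e^(theta*B) = cos(theta) + sin(theta)*B (the GA analogue of Euler's formula).
theta = 29 degrees = 0.506145 rad
cos(29 deg) = 0.8746
sin(29 deg) = 0.4848
exp(theta*B) = 0.8746 + 0.4848*B


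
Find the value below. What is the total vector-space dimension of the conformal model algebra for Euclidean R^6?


The conformal model of R^6 uses Cl(7,1): the 6 Euclidean generators plus two extra orthogonal generators e+ (e+^2 = +1) and e- (e-^2 = -1), from which the null vectors e0, einf are built.
Number of generators m = 6 + 2 = 8.
dim Cl(p,q) = 2^m = 2^8 = 256


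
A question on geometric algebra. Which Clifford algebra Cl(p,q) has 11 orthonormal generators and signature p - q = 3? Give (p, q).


We need p + q = 11 and p - q = 3.
Adding: 2p = 11 + 3 = 14, so p = 7.
Then q = 11 - 7 = 4.
(p, q) = (7, 4)


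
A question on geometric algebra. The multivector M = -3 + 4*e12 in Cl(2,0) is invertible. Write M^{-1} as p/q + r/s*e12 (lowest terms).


M = -3 + 4*e12, where e12^2 = -1.
Since M commutes with its reverse ~M = a - b*e12, M * ~M = a^2 - b^2*e12^2 = a^2 + b^2.
So M^{-1} = ~M / (a^2 + b^2) = (a - b*e12)/(a^2 + b^2).
a^2 + b^2 = 9 + 16 = 25
Scalar part = -3/25 = -3/25
Bivector coeff = -4/25 = -4/25
M^{-1} = -3/25 - 4/25*e12


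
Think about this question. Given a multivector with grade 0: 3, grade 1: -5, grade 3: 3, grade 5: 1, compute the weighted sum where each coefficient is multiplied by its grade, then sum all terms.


Grade-weighted sum = sum of grade_k * coefficient_k
0*3 = 0
1*(-5) = -5
3*3 = 9
5*1 = 5
Total = 0 + (-5) + 9 + 5 = 9


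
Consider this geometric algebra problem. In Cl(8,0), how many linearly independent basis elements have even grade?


Even subalgebra dimension = 2^(n-1)
n = 8 + 0 = 8
2^(8 - 1) = 2^7 = 128
Verification: sum of C(8,k) for even k = 1 + 28 + 70 + 28 + 1 = 128
Result = 128


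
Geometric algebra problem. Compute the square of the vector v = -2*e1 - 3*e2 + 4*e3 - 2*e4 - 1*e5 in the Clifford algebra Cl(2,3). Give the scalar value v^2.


v^2 = sum of c_i^2 * e_i^2
Positive signature terms (e_i^2 = +1): (-2)^2 + (-3)^2 = 13
Negative signature terms (e_j^2 = -1): 4^2 + (-2)^2 + (-1)^2 = 21
v^2 = 13 - 21 = -8


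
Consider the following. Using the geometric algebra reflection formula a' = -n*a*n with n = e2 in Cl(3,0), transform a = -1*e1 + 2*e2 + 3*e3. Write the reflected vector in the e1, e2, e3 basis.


Reflection formula: a' = -n*a*n, with n = e2 (unit vector, n^2 = 1).
For reflection through hyperplane perp to e2:
The component along e2 flips sign, others stay.
a = (-1, 2, 3)
a' = (-1, -2, 3)
a' = -1*e1 - 2*e2 + 3*e3


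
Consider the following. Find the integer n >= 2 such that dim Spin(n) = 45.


dim Spin(n) = dim so(n) = n(n-1)/2.
Solve n(n-1)/2 = 45, i.e. n^2 - n - 90 = 0.
Discriminant = 1 + 8*45 = 361
n = (1 + sqrt(361))/2 = (1 + 19)/2 = 10


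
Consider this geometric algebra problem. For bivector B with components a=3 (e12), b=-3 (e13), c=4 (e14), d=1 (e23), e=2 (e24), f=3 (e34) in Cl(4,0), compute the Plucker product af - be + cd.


Plucker relation: af - be + cd
a*f = 3*3 = 9
b*e = (-3)*2 = -6
c*d = 4*1 = 4
af - be + cd = 9 - (-6) + 4
= 19


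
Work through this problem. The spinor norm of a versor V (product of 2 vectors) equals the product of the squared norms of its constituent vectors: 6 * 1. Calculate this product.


Spinor norm N(V) = |v1|^2 * |v2|^2 * ... * |v2|^2
= 6 * 1
Running product: 6, 6
N(V) = 6


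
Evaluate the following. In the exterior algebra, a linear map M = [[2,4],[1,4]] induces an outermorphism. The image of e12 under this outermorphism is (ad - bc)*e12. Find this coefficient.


The outermorphism of a linear map f sends e1^e2 to f(e1)^f(e2).
f(e1) = 2*e1 + 1*e2
f(e2) = 4*e1 + 4*e2
f(e1) ^ f(e2) = (2*e1 + 1*e2) ^ (4*e1 + 4*e2)
= 2*4*e12 + 1*4*e21
= (8 - 4)*e12
= 4*e12
Coefficient = 4


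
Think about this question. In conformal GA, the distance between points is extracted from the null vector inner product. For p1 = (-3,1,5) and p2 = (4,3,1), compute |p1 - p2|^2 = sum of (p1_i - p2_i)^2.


p1 - p2 = (-7, -2, 4)
|p1 - p2|^2 = (-7)^2 + (-2)^2 + 4^2
= 49 + 4 + 16
= 69


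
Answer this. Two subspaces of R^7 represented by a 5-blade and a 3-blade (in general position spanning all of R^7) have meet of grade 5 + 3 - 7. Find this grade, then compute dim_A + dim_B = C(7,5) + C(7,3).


Meet grade = grade(A) + grade(B) - n
= 5 + 3 - 7 = 1
C(7,5) = 21
C(7,3) = 35
dim_A + dim_B = 21 + 35 = 56


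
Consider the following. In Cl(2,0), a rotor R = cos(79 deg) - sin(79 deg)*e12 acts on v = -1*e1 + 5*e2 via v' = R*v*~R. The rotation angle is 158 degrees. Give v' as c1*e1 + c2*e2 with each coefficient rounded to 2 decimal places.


Rotor R = cos(79deg) - sin(79deg)*e12
Rotation angle theta = 2 * 79 = 158 degrees
v' = R*v*~R rotates v by theta.
cos(158deg) = -0.9272, sin(158deg) = 0.3746
v'_1 = -1*cos(158deg) - 5*sin(158deg)
= -1*(-0.9272) - 5*0.3746
= -0.95
v'_2 = -1*sin(158deg) + 5*cos(158deg)
= -1*0.3746 + 5*(-0.9272)
= -5.01
v' = -0.95*e1 - 5.01*e2


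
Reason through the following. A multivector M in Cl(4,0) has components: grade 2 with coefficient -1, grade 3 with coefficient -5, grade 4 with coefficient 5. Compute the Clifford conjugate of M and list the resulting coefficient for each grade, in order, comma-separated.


Clifford conjugate sign for grade k: (-1)^(k(k+1)/2)
Grade 2: (-1)^(2*3/2) = (-1)^3 = -1, coeff -1 -> 1
Grade 3: (-1)^(3*4/2) = (-1)^6 = 1, coeff -5 -> -5
Grade 4: (-1)^(4*5/2) = (-1)^10 = 1, coeff 5 -> 5
Conjugated coefficients: 1, -5, 5


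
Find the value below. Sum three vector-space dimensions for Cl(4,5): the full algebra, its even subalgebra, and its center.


n = 4 + 5 = 9
Total dim = 2^9 = 512
Even subalgebra dim = 2^8 = 256
n is odd, so center dim = 2
Sum = 512 + 256 + 2 = 770


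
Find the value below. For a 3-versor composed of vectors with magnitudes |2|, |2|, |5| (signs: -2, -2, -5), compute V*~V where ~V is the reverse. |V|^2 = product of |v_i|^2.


Each vector v_i has |v_i|^2 = s_i^2
Squared scales: (-2)^2 = 4, (-2)^2 = 4, (-5)^2 = 25
|V|^2 = 4 * 4 * 25
= 400
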